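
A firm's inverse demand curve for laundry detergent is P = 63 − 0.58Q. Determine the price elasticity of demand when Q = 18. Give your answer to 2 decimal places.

-5.03

At Q = 18, P = 63 − 0.58(18) = 52.56.
dP/dQ = −0.58, so dQ/dP = 1/(−0.58) = -1.724.
ε = (dQ/dP)(P/Q) = (-1.724)(52.56/18).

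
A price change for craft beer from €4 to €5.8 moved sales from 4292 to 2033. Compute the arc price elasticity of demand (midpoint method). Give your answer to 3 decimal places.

ΔQ = 2033 − 4292 = -2259; ΔP = 5.8 − 4 = 1.8.
Midpoints: P̄ = 4.90, Q̄ = 3162.5.
ε = (ΔQ/ΔP)(P̄/Q̄) = (-2259/1.8)(4.90/3162.5).

-1.945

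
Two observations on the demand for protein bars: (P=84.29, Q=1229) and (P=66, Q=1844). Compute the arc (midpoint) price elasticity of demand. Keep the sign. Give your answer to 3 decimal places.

-1.644

ΔQ = 1844 − 1229 = 615; ΔP = 66 − 84.29 = -18.29.
Midpoints: P̄ = 75.15, Q̄ = 1536.5.
ε = (ΔQ/ΔP)(P̄/Q̄) = (615/-18.29)(75.15/1536.5).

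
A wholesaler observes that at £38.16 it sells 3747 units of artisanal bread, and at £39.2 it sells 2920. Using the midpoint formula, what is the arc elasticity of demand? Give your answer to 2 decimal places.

ΔQ = 2920 − 3747 = -827; ΔP = 39.2 − 38.16 = 1.04.
Midpoints: P̄ = 38.68, Q̄ = 3333.5.
ε = (ΔQ/ΔP)(P̄/Q̄) = (-827/1.04)(38.68/3333.5).

-9.23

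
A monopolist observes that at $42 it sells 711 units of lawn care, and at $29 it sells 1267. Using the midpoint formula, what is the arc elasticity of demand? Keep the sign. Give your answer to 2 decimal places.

ΔQ = 1267 − 711 = 556; ΔP = 29 − 42 = -13.
Midpoints: P̄ = 35.50, Q̄ = 989.0.
ε = (ΔQ/ΔP)(P̄/Q̄) = (556/-13)(35.50/989.0).

-1.54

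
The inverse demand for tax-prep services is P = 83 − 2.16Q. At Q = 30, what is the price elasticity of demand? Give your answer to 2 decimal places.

At Q = 30, P = 83 − 2.16(30) = 18.20.
dP/dQ = −2.16, so dQ/dP = 1/(−2.16) = -0.463.
ε = (dQ/dP)(P/Q) = (-0.463)(18.20/30).

-0.28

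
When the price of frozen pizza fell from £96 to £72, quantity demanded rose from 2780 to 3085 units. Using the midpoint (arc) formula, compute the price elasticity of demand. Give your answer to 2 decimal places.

ΔQ = 3085 − 2780 = 305; ΔP = 72 − 96 = -24.
Midpoints: P̄ = 84.00, Q̄ = 2932.5.
ε = (ΔQ/ΔP)(P̄/Q̄) = (305/-24)(84.00/2932.5).

-0.36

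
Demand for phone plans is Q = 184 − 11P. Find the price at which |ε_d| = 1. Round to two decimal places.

8.36

For linear demand Q = a − bP, ε = −bP/(a − bP). |ε| = 1 when bP = a − bP, i.e. P = a/(2b).
P = 184/(2·11) = 184/22 = 8.3636.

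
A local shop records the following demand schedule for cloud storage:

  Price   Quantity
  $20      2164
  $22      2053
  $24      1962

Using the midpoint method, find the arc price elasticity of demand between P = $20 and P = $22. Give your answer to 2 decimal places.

At P = 20, Q = 2164; at P = 22, Q = 2053.
ΔQ = -111, ΔP = 2. Midpoints: P̄ = 21.00, Q̄ = 2108.5.
ε = (ΔQ/ΔP)(P̄/Q̄) = (-111/2)(21.00/2108.5).

-0.55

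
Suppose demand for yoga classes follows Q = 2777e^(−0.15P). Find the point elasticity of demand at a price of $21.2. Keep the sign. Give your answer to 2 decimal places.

-3.18

At P = 21.2, Q = 115.483.
dQ/dP = −0.15·2777e^(−0.15P) = −0.15Q = -17.323.
ε = (dQ/dP)(P/Q) = (-17.323)(21.2/115.483).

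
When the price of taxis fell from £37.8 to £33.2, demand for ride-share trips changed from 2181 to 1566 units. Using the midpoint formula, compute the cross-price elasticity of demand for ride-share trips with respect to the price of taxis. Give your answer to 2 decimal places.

ΔQ_x = 1566 − 2181 = -615; ΔP_y = 33.2 − 37.8 = -4.6.
Midpoints: P̄_y = 35.50, Q̄_x = 1873.5.
ε_xy = (ΔQ_x/ΔP_y)(P̄_y/Q̄_x) = (-615/-4.6)(35.50/1873.5).
ε_xy > 0, so the goods are substitutes.

2.53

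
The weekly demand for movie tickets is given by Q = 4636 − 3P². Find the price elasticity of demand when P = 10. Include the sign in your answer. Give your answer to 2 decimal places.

-0.14

At P = 10, Q = 4336.
dQ/dP = −6P = -60.
ε = (dQ/dP)(P/Q) = (-60)(10/4336).
|ε| < 1, so demand is inelastic at this price.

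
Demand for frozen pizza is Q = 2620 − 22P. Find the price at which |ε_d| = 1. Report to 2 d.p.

59.55

For linear demand Q = a − bP, ε = −bP/(a − bP). |ε| = 1 when bP = a − bP, i.e. P = a/(2b).
P = 2620/(2·22) = 2620/44 = 59.5455.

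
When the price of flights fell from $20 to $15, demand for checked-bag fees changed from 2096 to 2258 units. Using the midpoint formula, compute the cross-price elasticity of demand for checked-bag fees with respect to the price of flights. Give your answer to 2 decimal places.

-0.26

ΔQ_x = 2258 − 2096 = 162; ΔP_y = 15 − 20 = -5.
Midpoints: P̄_y = 17.50, Q̄_x = 2177.0.
ε_xy = (ΔQ_x/ΔP_y)(P̄_y/Q̄_x) = (162/-5)(17.50/2177.0).
ε_xy < 0, so the goods are complements.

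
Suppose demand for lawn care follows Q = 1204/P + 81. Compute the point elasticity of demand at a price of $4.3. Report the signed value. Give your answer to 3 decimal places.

-0.776

At P = 4.3, Q = 361.
dQ/dP = −1204/P² = -65.116.
ε = (dQ/dP)(P/Q) = (-65.116)(4.3/361).
|ε| < 1, so demand is inelastic at this price.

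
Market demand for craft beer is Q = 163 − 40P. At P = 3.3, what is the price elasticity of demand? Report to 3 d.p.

At P = 3.3, Q = 31.
dQ/dP = −40.
ε = (dQ/dP)(P/Q) = (-40)(3.3/31).

-4.258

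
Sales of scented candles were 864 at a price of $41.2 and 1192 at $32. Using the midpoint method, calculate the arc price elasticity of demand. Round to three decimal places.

ΔQ = 1192 − 864 = 328; ΔP = 32 − 41.2 = -9.2.
Midpoints: P̄ = 36.60, Q̄ = 1028.0.
ε = (ΔQ/ΔP)(P̄/Q̄) = (328/-9.2)(36.60/1028.0).

-1.269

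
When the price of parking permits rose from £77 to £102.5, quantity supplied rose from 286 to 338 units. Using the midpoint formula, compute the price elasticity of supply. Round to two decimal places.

ΔQ = 338 − 286 = 52; ΔP = 102.5 − 77 = 25.5.
Midpoints: P̄ = 89.75, Q̄ = 312.0.
ε_s = (ΔQ/ΔP)(P̄/Q̄) = (52/25.5)(89.75/312.0).

0.59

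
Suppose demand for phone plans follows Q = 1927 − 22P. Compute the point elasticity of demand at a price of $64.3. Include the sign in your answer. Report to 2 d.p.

At P = 64.3, Q = 512.400.
dQ/dP = −22.
ε = (dQ/dP)(P/Q) = (-22)(64.3/512.400).

-2.76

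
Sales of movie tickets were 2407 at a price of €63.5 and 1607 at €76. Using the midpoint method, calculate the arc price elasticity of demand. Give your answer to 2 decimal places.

-2.22

ΔQ = 1607 − 2407 = -800; ΔP = 76 − 63.5 = 12.5.
Midpoints: P̄ = 69.75, Q̄ = 2007.0.
ε = (ΔQ/ΔP)(P̄/Q̄) = (-800/12.5)(69.75/2007.0).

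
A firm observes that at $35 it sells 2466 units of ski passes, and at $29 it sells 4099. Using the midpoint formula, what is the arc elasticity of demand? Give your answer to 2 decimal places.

ΔQ = 4099 − 2466 = 1633; ΔP = 29 − 35 = -6.
Midpoints: P̄ = 32.00, Q̄ = 3282.5.
ε = (ΔQ/ΔP)(P̄/Q̄) = (1633/-6)(32.00/3282.5).

-2.65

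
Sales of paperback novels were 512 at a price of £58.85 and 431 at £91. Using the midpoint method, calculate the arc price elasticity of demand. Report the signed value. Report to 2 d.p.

ΔQ = 431 − 512 = -81; ΔP = 91 − 58.85 = 32.15.
Midpoints: P̄ = 74.92, Q̄ = 471.5.
ε = (ΔQ/ΔP)(P̄/Q̄) = (-81/32.15)(74.92/471.5).

-0.40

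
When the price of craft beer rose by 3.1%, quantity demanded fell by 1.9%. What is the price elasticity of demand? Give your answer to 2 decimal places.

-0.61

ε = %ΔQ / %ΔP = (-1.9)/(3.1) = -0.613.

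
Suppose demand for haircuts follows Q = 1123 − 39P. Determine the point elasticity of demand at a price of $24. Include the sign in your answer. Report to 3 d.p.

At P = 24, Q = 187.
dQ/dP = −39.
ε = (dQ/dP)(P/Q) = (-39)(24/187).

-5.005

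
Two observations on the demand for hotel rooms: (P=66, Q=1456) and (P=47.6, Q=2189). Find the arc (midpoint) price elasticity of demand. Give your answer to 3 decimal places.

-1.242

ΔQ = 2189 − 1456 = 733; ΔP = 47.6 − 66 = -18.4.
Midpoints: P̄ = 56.80, Q̄ = 1822.5.
ε = (ΔQ/ΔP)(P̄/Q̄) = (733/-18.4)(56.80/1822.5).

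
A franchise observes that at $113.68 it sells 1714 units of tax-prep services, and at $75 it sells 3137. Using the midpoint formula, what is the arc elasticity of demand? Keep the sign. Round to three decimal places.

-1.431

ΔQ = 3137 − 1714 = 1423; ΔP = 75 − 113.68 = -38.68.
Midpoints: P̄ = 94.34, Q̄ = 2425.5.
ε = (ΔQ/ΔP)(P̄/Q̄) = (1423/-38.68)(94.34/2425.5).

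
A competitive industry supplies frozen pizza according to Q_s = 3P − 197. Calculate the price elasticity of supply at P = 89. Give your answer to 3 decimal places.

At P = 89, Q_s = 70.
dQ_s/dP = 3.
ε_s = (dQ_s/dP)(P/Q_s) = (3)(89/70).

3.814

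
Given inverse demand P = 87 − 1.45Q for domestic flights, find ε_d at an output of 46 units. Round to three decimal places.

-0.304

At Q = 46, P = 87 − 1.45(46) = 20.30.
dP/dQ = −1.45, so dQ/dP = 1/(−1.45) = -0.690.
ε = (dQ/dP)(P/Q) = (-0.690)(20.30/46).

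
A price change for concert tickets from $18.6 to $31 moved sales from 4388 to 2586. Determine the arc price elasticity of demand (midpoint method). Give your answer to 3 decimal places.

-1.034

ΔQ = 2586 − 4388 = -1802; ΔP = 31 − 18.6 = 12.4.
Midpoints: P̄ = 24.80, Q̄ = 3487.0.
ε = (ΔQ/ΔP)(P̄/Q̄) = (-1802/12.4)(24.80/3487.0).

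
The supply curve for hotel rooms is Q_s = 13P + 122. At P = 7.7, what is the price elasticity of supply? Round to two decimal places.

At P = 7.7, Q_s = 222.10.
dQ_s/dP = 13.
ε_s = (dQ_s/dP)(P/Q_s) = (13)(7.7/222.10).

0.45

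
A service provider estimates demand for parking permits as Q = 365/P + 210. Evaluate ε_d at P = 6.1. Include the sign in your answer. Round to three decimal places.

At P = 6.1, Q = 269.836.
dQ/dP = −365/P² = -9.809.
ε = (dQ/dP)(P/Q) = (-9.809)(6.1/269.836).
|ε| < 1, so demand is inelastic at this price.

-0.222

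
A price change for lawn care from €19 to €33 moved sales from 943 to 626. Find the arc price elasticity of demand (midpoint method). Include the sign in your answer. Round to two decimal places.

-0.75

ΔQ = 626 − 943 = -317; ΔP = 33 − 19 = 14.
Midpoints: P̄ = 26.00, Q̄ = 784.5.
ε = (ΔQ/ΔP)(P̄/Q̄) = (-317/14)(26.00/784.5).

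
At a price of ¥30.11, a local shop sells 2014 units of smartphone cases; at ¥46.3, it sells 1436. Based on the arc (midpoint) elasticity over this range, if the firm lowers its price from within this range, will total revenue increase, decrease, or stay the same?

decrease

Arc ε = (-578/16.19)(38.20/1725.0) ≈ -0.791.
|ε| = 0.79 < 1, so demand is inelastic. A price cut therefore reduces total revenue.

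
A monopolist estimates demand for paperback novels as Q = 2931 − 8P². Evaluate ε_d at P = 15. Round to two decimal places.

At P = 15, Q = 1131.
dQ/dP = −16P = -240.
ε = (dQ/dP)(P/Q) = (-240)(15/1131).

-3.18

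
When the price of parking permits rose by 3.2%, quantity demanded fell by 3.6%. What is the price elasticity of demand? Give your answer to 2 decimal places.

ε = %ΔQ / %ΔP = (-3.6)/(3.2) = -1.125.

-1.13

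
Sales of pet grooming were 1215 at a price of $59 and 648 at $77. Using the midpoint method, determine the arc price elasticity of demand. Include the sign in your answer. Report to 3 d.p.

ΔQ = 648 − 1215 = -567; ΔP = 77 − 59 = 18.
Midpoints: P̄ = 68.00, Q̄ = 931.5.
ε = (ΔQ/ΔP)(P̄/Q̄) = (-567/18)(68.00/931.5).

-2.300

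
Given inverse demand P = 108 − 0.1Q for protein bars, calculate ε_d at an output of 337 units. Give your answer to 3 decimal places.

At Q = 337, P = 108 − 0.1(337) = 74.30.
dP/dQ = −0.1, so dQ/dP = 1/(−0.1) = -10.000.
ε = (dQ/dP)(P/Q) = (-10.000)(74.30/337).

-2.205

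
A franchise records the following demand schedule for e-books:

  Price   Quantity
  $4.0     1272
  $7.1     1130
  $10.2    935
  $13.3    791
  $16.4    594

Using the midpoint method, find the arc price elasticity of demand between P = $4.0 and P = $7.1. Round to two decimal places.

At P = 4.0, Q = 1272; at P = 7.1, Q = 1130.
ΔQ = -142, ΔP = 3.1. Midpoints: P̄ = 5.55, Q̄ = 1201.0.
ε = (ΔQ/ΔP)(P̄/Q̄) = (-142/3.1)(5.55/1201.0).

-0.21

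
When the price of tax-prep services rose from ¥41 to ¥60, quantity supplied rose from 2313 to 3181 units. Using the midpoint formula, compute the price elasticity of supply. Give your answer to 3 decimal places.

0.840

ΔQ = 3181 − 2313 = 868; ΔP = 60 − 41 = 19.
Midpoints: P̄ = 50.50, Q̄ = 2747.0.
ε_s = (ΔQ/ΔP)(P̄/Q̄) = (868/19)(50.50/2747.0).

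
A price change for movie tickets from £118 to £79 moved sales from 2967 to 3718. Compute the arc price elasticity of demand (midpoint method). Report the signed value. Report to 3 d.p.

ΔQ = 3718 − 2967 = 751; ΔP = 79 − 118 = -39.
Midpoints: P̄ = 98.50, Q̄ = 3342.5.
ε = (ΔQ/ΔP)(P̄/Q̄) = (751/-39)(98.50/3342.5).

-0.567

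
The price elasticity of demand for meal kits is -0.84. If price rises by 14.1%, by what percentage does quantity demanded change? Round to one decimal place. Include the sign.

-11.8%

%ΔQ ≈ ε × %ΔP = (-0.84)(14.1%) = -11.84%.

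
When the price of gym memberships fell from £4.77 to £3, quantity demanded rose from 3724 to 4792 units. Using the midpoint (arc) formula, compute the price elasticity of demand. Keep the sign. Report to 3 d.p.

ΔQ = 4792 − 3724 = 1068; ΔP = 3 − 4.77 = -1.77.
Midpoints: P̄ = 3.88, Q̄ = 4258.0.
ε = (ΔQ/ΔP)(P̄/Q̄) = (1068/-1.77)(3.88/4258.0).

-0.551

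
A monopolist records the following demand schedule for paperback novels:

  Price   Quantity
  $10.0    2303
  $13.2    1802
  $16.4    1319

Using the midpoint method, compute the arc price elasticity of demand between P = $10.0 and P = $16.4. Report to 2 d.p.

-1.12

At P = 10.0, Q = 2303; at P = 16.4, Q = 1319.
ΔQ = -984, ΔP = 6.4. Midpoints: P̄ = 13.20, Q̄ = 1811.0.
ε = (ΔQ/ΔP)(P̄/Q̄) = (-984/6.4)(13.20/1811.0).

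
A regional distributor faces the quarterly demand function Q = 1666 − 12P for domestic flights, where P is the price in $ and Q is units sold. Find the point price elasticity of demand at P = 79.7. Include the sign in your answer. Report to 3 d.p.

At P = 79.7, Q = 709.600.
dQ/dP = −12.
ε = (dQ/dP)(P/Q) = (-12)(79.7/709.600).

-1.348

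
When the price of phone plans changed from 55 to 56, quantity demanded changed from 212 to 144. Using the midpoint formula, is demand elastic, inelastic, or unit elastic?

Arc ε ≈ -21.202.
|ε| = 21.20 > 1.

elastic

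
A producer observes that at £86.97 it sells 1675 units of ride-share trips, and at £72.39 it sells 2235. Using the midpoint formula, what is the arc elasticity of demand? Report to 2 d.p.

ΔQ = 2235 − 1675 = 560; ΔP = 72.39 − 86.97 = -14.58.
Midpoints: P̄ = 79.68, Q̄ = 1955.0.
ε = (ΔQ/ΔP)(P̄/Q̄) = (560/-14.58)(79.68/1955.0).

-1.57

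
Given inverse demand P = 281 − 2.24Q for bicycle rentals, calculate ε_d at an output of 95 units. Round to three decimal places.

At Q = 95, P = 281 − 2.24(95) = 68.20.
dP/dQ = −2.24, so dQ/dP = 1/(−2.24) = -0.446.
ε = (dQ/dP)(P/Q) = (-0.446)(68.20/95).

-0.320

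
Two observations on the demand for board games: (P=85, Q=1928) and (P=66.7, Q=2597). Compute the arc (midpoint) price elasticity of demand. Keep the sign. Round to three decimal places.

-1.226

ΔQ = 2597 − 1928 = 669; ΔP = 66.7 − 85 = -18.3.
Midpoints: P̄ = 75.85, Q̄ = 2262.5.
ε = (ΔQ/ΔP)(P̄/Q̄) = (669/-18.3)(75.85/2262.5).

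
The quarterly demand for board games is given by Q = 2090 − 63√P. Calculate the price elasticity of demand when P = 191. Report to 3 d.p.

-0.357

At P = 191, Q = 1219.323.
dQ/dP = −63/(2√P) = -2.279.
ε = (dQ/dP)(P/Q) = (-2.279)(191/1219.323).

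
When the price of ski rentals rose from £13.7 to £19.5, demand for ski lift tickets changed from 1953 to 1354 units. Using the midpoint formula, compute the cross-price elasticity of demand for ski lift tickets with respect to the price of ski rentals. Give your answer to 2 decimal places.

-1.04

ΔQ_x = 1354 − 1953 = -599; ΔP_y = 19.5 − 13.7 = 5.8.
Midpoints: P̄_y = 16.60, Q̄_x = 1653.5.
ε_xy = (ΔQ_x/ΔP_y)(P̄_y/Q̄_x) = (-599/5.8)(16.60/1653.5).
ε_xy < 0, so the goods are complements.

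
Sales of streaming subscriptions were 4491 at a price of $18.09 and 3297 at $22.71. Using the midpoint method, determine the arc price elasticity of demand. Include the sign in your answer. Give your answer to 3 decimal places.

-1.354

ΔQ = 3297 − 4491 = -1194; ΔP = 22.71 − 18.09 = 4.62.
Midpoints: P̄ = 20.40, Q̄ = 3894.0.
ε = (ΔQ/ΔP)(P̄/Q̄) = (-1194/4.62)(20.40/3894.0).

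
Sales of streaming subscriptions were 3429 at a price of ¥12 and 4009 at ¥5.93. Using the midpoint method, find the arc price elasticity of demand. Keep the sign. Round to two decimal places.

ΔQ = 4009 − 3429 = 580; ΔP = 5.93 − 12 = -6.07.
Midpoints: P̄ = 8.96, Q̄ = 3719.0.
ε = (ΔQ/ΔP)(P̄/Q̄) = (580/-6.07)(8.96/3719.0).

-0.23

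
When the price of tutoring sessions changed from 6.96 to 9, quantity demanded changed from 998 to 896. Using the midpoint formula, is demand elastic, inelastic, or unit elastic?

Arc ε ≈ -0.421.
|ε| = 0.42 < 1.

inelastic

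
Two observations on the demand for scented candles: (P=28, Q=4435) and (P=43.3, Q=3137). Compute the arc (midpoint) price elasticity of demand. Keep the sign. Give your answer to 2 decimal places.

-0.80

ΔQ = 3137 − 4435 = -1298; ΔP = 43.3 − 28 = 15.3.
Midpoints: P̄ = 35.65, Q̄ = 3786.0.
ε = (ΔQ/ΔP)(P̄/Q̄) = (-1298/15.3)(35.65/3786.0).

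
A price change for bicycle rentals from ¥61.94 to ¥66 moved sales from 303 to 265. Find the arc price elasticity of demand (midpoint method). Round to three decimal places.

-2.108

ΔQ = 265 − 303 = -38; ΔP = 66 − 61.94 = 4.06.
Midpoints: P̄ = 63.97, Q̄ = 284.0.
ε = (ΔQ/ΔP)(P̄/Q̄) = (-38/4.06)(63.97/284.0).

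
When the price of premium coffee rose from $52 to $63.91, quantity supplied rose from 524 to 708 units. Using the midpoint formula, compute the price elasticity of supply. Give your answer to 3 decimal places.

ΔQ = 708 − 524 = 184; ΔP = 63.91 − 52 = 11.91.
Midpoints: P̄ = 57.95, Q̄ = 616.0.
ε_s = (ΔQ/ΔP)(P̄/Q̄) = (184/11.91)(57.95/616.0).

1.454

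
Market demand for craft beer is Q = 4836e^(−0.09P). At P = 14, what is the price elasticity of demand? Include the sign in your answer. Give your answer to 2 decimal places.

At P = 14, Q = 1371.751.
dQ/dP = −0.09·4836e^(−0.09P) = −0.09Q = -123.458.
ε = (dQ/dP)(P/Q) = (-123.458)(14/1371.751).

-1.26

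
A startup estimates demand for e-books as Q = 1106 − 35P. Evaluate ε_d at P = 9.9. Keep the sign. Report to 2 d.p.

At P = 9.9, Q = 759.500.
dQ/dP = −35.
ε = (dQ/dP)(P/Q) = (-35)(9.9/759.500).
|ε| < 1, so demand is inelastic at this price.

-0.46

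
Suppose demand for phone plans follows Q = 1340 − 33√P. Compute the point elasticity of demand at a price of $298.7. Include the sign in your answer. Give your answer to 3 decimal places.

At P = 298.7, Q = 769.663.
dQ/dP = −33/(2√P) = -0.955.
ε = (dQ/dP)(P/Q) = (-0.955)(298.7/769.663).

-0.371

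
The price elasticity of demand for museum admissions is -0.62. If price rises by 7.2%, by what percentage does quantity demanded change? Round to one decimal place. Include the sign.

-4.5%

%ΔQ ≈ ε × %ΔP = (-0.62)(7.2%) = -4.46%.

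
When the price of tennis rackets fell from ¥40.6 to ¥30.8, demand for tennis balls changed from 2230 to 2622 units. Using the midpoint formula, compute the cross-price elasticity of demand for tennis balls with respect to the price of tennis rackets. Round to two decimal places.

-0.59

ΔQ_x = 2622 − 2230 = 392; ΔP_y = 30.8 − 40.6 = -9.8.
Midpoints: P̄_y = 35.70, Q̄_x = 2426.0.
ε_xy = (ΔQ_x/ΔP_y)(P̄_y/Q̄_x) = (392/-9.8)(35.70/2426.0).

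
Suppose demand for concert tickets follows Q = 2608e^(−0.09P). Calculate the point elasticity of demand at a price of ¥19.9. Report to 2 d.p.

At P = 19.9, Q = 434.997.
dQ/dP = −0.09·2608e^(−0.09P) = −0.09Q = -39.150.
ε = (dQ/dP)(P/Q) = (-39.150)(19.9/434.997).

-1.79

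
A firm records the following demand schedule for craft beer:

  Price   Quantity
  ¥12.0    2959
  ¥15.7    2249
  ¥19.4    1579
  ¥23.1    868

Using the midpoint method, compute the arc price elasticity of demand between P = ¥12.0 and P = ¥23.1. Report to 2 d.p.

At P = 12.0, Q = 2959; at P = 23.1, Q = 868.
ΔQ = -2091, ΔP = 11.1. Midpoints: P̄ = 17.55, Q̄ = 1913.5.
ε = (ΔQ/ΔP)(P̄/Q̄) = (-2091/11.1)(17.55/1913.5).

-1.73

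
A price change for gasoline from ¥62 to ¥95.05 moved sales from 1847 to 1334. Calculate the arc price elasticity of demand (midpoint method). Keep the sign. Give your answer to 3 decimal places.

-0.766

ΔQ = 1334 − 1847 = -513; ΔP = 95.05 − 62 = 33.05.
Midpoints: P̄ = 78.53, Q̄ = 1590.5.
ε = (ΔQ/ΔP)(P̄/Q̄) = (-513/33.05)(78.53/1590.5).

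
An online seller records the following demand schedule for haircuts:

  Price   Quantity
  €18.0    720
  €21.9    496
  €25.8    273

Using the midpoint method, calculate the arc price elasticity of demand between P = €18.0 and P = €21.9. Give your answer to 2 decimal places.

-1.88

At P = 18.0, Q = 720; at P = 21.9, Q = 496.
ΔQ = -224, ΔP = 3.9. Midpoints: P̄ = 19.95, Q̄ = 608.0.
ε = (ΔQ/ΔP)(P̄/Q̄) = (-224/3.9)(19.95/608.0).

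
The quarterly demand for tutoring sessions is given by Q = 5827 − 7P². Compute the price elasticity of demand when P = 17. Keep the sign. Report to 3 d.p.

At P = 17, Q = 3804.
dQ/dP = −14P = -238.
ε = (dQ/dP)(P/Q) = (-238)(17/3804).

-1.064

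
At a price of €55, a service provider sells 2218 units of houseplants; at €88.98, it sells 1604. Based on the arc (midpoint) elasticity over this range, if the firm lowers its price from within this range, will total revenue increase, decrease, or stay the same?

Arc ε = (-614/33.98)(71.99/1911.0) ≈ -0.681.
|ε| = 0.68 < 1, so demand is inelastic. A price cut therefore reduces total revenue.

decrease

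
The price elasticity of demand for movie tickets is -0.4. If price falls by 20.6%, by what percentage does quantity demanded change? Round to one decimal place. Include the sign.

8.2%

%ΔQ ≈ ε × %ΔP = (-0.4)(-20.6%) = 8.24%.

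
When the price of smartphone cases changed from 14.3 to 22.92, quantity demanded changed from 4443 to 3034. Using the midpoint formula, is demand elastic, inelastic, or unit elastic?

Arc ε ≈ -0.814.
|ε| = 0.81 < 1.

inelastic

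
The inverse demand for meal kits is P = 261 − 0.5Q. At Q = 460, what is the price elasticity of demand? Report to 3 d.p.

-0.135

At Q = 460, P = 261 − 0.5(460) = 31.00.
dP/dQ = −0.5, so dQ/dP = 1/(−0.5) = -2.000.
ε = (dQ/dP)(P/Q) = (-2.000)(31.00/460).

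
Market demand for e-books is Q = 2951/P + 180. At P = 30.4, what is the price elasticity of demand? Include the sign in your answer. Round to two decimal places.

-0.35

At P = 30.4, Q = 277.072.
dQ/dP = −2951/P² = -3.193.
ε = (dQ/dP)(P/Q) = (-3.193)(30.4/277.072).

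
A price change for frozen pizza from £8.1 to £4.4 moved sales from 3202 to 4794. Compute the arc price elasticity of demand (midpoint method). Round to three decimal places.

-0.673

ΔQ = 4794 − 3202 = 1592; ΔP = 4.4 − 8.1 = -3.7.
Midpoints: P̄ = 6.25, Q̄ = 3998.0.
ε = (ΔQ/ΔP)(P̄/Q̄) = (1592/-3.7)(6.25/3998.0).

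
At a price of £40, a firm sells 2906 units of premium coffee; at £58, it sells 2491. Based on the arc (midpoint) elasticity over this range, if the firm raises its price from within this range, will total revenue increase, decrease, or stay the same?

increase

Arc ε = (-415/18)(49.00/2698.5) ≈ -0.419.
|ε| = 0.42 < 1, so demand is inelastic. A price rise therefore raises total revenue.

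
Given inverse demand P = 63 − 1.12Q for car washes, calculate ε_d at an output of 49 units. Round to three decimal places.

-0.148

At Q = 49, P = 63 − 1.12(49) = 8.12.
dP/dQ = −1.12, so dQ/dP = 1/(−1.12) = -0.893.
ε = (dQ/dP)(P/Q) = (-0.893)(8.12/49).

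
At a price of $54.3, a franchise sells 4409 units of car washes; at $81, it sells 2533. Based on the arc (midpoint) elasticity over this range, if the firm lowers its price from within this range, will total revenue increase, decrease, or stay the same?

Arc ε = (-1876/26.7)(67.65/3471.0) ≈ -1.369.
|ε| = 1.37 > 1, so demand is elastic. A price cut therefore raises total revenue.

increase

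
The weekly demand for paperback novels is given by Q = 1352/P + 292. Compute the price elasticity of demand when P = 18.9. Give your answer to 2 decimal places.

At P = 18.9, Q = 363.534.
dQ/dP = −1352/P² = -3.785.
ε = (dQ/dP)(P/Q) = (-3.785)(18.9/363.534).
|ε| < 1, so demand is inelastic at this price.

-0.20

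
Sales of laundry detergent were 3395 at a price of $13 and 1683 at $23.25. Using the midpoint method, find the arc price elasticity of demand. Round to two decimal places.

-1.19

ΔQ = 1683 − 3395 = -1712; ΔP = 23.25 − 13 = 10.25.
Midpoints: P̄ = 18.12, Q̄ = 2539.0.
ε = (ΔQ/ΔP)(P̄/Q̄) = (-1712/10.25)(18.12/2539.0).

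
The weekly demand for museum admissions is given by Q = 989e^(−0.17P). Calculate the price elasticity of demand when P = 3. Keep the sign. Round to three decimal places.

-0.510

At P = 3, Q = 593.890.
dQ/dP = −0.17·989e^(−0.17P) = −0.17Q = -100.961.
ε = (dQ/dP)(P/Q) = (-100.961)(3/593.890).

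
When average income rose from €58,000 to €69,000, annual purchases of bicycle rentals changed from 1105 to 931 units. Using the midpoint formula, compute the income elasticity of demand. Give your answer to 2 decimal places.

-0.99

ΔQ = -174, ΔI = 11000. Midpoints: Ī = 63,500, Q̄ = 1018.0.
ε_I = (ΔQ/ΔI)(Ī/Q̄) = (-174/11000)(63500/1018.0).
ε_I < 0, so the good is inferior.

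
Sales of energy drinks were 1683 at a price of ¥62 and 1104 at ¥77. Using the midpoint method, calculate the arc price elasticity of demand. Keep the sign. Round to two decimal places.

-1.93

ΔQ = 1104 − 1683 = -579; ΔP = 77 − 62 = 15.
Midpoints: P̄ = 69.50, Q̄ = 1393.5.
ε = (ΔQ/ΔP)(P̄/Q̄) = (-579/15)(69.50/1393.5).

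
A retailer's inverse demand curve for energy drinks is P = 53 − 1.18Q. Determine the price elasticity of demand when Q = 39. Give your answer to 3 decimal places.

At Q = 39, P = 53 − 1.18(39) = 6.98.
dP/dQ = −1.18, so dQ/dP = 1/(−1.18) = -0.847.
ε = (dQ/dP)(P/Q) = (-0.847)(6.98/39).

-0.152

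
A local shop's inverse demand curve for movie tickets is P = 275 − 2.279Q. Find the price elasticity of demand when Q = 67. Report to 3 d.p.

-0.801

At Q = 67, P = 275 − 2.279(67) = 122.31.
dP/dQ = −2.279, so dQ/dP = 1/(−2.279) = -0.439.
ε = (dQ/dP)(P/Q) = (-0.439)(122.31/67).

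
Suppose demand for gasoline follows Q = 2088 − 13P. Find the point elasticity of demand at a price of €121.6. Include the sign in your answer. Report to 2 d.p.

-3.12

At P = 121.6, Q = 507.200.
dQ/dP = −13.
ε = (dQ/dP)(P/Q) = (-13)(121.6/507.200).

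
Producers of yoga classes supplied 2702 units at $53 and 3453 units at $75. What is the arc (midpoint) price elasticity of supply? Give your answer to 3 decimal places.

ΔQ = 3453 − 2702 = 751; ΔP = 75 − 53 = 22.
Midpoints: P̄ = 64.00, Q̄ = 3077.5.
ε_s = (ΔQ/ΔP)(P̄/Q̄) = (751/22)(64.00/3077.5).

0.710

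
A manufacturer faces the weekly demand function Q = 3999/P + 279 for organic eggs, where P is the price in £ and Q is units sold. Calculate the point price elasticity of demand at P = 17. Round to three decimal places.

-0.457

At P = 17, Q = 514.235.
dQ/dP = −3999/P² = -13.837.
ε = (dQ/dP)(P/Q) = (-13.837)(17/514.235).
|ε| < 1, so demand is inelastic at this price.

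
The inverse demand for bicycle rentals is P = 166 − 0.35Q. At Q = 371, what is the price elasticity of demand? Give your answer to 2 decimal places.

-0.28

At Q = 371, P = 166 − 0.35(371) = 36.15.
dP/dQ = −0.35, so dQ/dP = 1/(−0.35) = -2.857.
ε = (dQ/dP)(P/Q) = (-2.857)(36.15/371).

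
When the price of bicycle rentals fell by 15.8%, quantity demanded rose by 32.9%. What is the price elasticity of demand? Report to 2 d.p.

ε = %ΔQ / %ΔP = (32.9)/(-15.8) = -2.082.

-2.08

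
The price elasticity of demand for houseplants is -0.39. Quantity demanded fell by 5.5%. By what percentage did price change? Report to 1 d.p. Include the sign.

14.1%

%ΔP ≈ %ΔQ / ε = (-5.5%)/(-0.39) = 14.10%.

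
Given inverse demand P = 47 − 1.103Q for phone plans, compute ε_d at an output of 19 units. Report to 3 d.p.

At Q = 19, P = 47 − 1.103(19) = 26.04.
dP/dQ = −1.103, so dQ/dP = 1/(−1.103) = -0.907.
ε = (dQ/dP)(P/Q) = (-0.907)(26.04/19).

-1.243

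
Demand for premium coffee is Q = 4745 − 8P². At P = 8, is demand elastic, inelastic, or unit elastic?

inelastic

Q = 4233, dQ/dP = -128.
ε = (dQ/dP)(P/Q) ≈ -0.242.
|ε| = 0.24 < 1.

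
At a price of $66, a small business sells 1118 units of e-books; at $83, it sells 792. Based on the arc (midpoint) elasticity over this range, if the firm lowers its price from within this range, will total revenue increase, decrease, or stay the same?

Arc ε = (-326/17)(74.50/955.0) ≈ -1.496.
|ε| = 1.50 > 1, so demand is elastic. A price cut therefore raises total revenue.

increase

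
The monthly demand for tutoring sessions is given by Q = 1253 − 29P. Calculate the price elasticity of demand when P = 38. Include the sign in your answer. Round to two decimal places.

At P = 38, Q = 151.
dQ/dP = −29.
ε = (dQ/dP)(P/Q) = (-29)(38/151).
|ε| > 1, so demand is elastic at this price.

-7.30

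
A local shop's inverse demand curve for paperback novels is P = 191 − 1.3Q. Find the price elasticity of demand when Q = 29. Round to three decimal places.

At Q = 29, P = 191 − 1.3(29) = 153.30.
dP/dQ = −1.3, so dQ/dP = 1/(−1.3) = -0.769.
ε = (dQ/dP)(P/Q) = (-0.769)(153.30/29).

-4.066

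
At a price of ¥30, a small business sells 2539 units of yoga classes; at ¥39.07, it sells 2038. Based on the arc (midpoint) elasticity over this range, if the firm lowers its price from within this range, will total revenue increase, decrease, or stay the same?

Arc ε = (-501/9.07)(34.53/2288.5) ≈ -0.834.
|ε| = 0.83 < 1, so demand is inelastic. A price cut therefore reduces total revenue.

decrease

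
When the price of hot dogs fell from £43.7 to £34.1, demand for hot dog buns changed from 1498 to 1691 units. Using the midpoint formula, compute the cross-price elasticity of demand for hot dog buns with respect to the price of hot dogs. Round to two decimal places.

-0.49

ΔQ_x = 1691 − 1498 = 193; ΔP_y = 34.1 − 43.7 = -9.6.
Midpoints: P̄_y = 38.90, Q̄_x = 1594.5.
ε_xy = (ΔQ_x/ΔP_y)(P̄_y/Q̄_x) = (193/-9.6)(38.90/1594.5).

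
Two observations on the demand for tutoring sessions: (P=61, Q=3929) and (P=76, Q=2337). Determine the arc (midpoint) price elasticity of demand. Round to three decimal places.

-2.321

ΔQ = 2337 − 3929 = -1592; ΔP = 76 − 61 = 15.
Midpoints: P̄ = 68.50, Q̄ = 3133.0.
ε = (ΔQ/ΔP)(P̄/Q̄) = (-1592/15)(68.50/3133.0).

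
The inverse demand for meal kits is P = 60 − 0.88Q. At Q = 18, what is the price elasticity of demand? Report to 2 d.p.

At Q = 18, P = 60 − 0.88(18) = 44.16.
dP/dQ = −0.88, so dQ/dP = 1/(−0.88) = -1.136.
ε = (dQ/dP)(P/Q) = (-1.136)(44.16/18).

-2.79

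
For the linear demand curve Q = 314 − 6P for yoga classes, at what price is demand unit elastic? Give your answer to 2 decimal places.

For linear demand Q = a − bP, ε = −bP/(a − bP). |ε| = 1 when bP = a − bP, i.e. P = a/(2b).
P = 314/(2·6) = 314/12 = 26.1667.

26.17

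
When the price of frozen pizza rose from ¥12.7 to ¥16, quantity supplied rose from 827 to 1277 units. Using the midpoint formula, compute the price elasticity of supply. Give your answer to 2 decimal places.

1.86

ΔQ = 1277 − 827 = 450; ΔP = 16 − 12.7 = 3.3.
Midpoints: P̄ = 14.35, Q̄ = 1052.0.
ε_s = (ΔQ/ΔP)(P̄/Q̄) = (450/3.3)(14.35/1052.0).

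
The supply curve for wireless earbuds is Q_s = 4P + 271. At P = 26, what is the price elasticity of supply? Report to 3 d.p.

At P = 26, Q_s = 375.
dQ_s/dP = 4.
ε_s = (dQ_s/dP)(P/Q_s) = (4)(26/375).

0.277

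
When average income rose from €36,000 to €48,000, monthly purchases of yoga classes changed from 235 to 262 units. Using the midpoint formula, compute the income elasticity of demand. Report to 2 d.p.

0.38

ΔQ = 27, ΔI = 12000. Midpoints: Ī = 42,000, Q̄ = 248.5.
ε_I = (ΔQ/ΔI)(Ī/Q̄) = (27/12000)(42000/248.5).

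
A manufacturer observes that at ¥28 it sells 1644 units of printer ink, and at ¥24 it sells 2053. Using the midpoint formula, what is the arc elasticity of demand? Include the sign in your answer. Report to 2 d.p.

-1.44

ΔQ = 2053 − 1644 = 409; ΔP = 24 − 28 = -4.
Midpoints: P̄ = 26.00, Q̄ = 1848.5.
ε = (ΔQ/ΔP)(P̄/Q̄) = (409/-4)(26.00/1848.5).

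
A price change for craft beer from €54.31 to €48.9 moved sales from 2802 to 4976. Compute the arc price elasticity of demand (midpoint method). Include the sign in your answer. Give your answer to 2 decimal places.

-5.33

ΔQ = 4976 − 2802 = 2174; ΔP = 48.9 − 54.31 = -5.41.
Midpoints: P̄ = 51.61, Q̄ = 3889.0.
ε = (ΔQ/ΔP)(P̄/Q̄) = (2174/-5.41)(51.61/3889.0).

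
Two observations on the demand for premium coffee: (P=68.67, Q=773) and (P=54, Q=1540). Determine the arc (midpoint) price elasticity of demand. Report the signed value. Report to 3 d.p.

ΔQ = 1540 − 773 = 767; ΔP = 54 − 68.67 = -14.67.
Midpoints: P̄ = 61.34, Q̄ = 1156.5.
ε = (ΔQ/ΔP)(P̄/Q̄) = (767/-14.67)(61.34/1156.5).

-2.773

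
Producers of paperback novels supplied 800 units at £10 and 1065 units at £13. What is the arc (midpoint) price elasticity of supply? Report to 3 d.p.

1.089

ΔQ = 1065 − 800 = 265; ΔP = 13 − 10 = 3.
Midpoints: P̄ = 11.50, Q̄ = 932.5.
ε_s = (ΔQ/ΔP)(P̄/Q̄) = (265/3)(11.50/932.5).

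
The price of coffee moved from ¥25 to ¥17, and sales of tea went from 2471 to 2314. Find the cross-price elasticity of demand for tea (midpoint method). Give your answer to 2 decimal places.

ΔQ_x = 2314 − 2471 = -157; ΔP_y = 17 − 25 = -8.
Midpoints: P̄_y = 21.00, Q̄_x = 2392.5.
ε_xy = (ΔQ_x/ΔP_y)(P̄_y/Q̄_x) = (-157/-8)(21.00/2392.5).

0.17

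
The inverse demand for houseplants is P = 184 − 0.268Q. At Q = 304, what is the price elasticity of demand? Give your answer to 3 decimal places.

-1.258

At Q = 304, P = 184 − 0.268(304) = 102.53.
dP/dQ = −0.268, so dQ/dP = 1/(−0.268) = -3.731.
ε = (dQ/dP)(P/Q) = (-3.731)(102.53/304).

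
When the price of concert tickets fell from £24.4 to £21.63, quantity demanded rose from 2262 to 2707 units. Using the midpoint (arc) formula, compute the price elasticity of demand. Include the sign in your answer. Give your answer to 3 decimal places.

ΔQ = 2707 − 2262 = 445; ΔP = 21.63 − 24.4 = -2.77.
Midpoints: P̄ = 23.02, Q̄ = 2484.5.
ε = (ΔQ/ΔP)(P̄/Q̄) = (445/-2.77)(23.02/2484.5).

-1.488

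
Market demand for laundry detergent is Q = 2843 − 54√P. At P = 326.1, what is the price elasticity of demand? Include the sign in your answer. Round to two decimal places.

At P = 326.1, Q = 1867.855.
dQ/dP = −54/(2√P) = -1.495.
ε = (dQ/dP)(P/Q) = (-1.495)(326.1/1867.855).

-0.26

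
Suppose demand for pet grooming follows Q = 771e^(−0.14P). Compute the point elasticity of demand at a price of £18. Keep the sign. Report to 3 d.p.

At P = 18, Q = 62.034.
dQ/dP = −0.14·771e^(−0.14P) = −0.14Q = -8.685.
ε = (dQ/dP)(P/Q) = (-8.685)(18/62.034).

-2.520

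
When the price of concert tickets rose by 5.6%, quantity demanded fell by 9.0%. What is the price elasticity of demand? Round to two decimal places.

-1.61

ε = %ΔQ / %ΔP = (-9.0)/(5.6) = -1.607.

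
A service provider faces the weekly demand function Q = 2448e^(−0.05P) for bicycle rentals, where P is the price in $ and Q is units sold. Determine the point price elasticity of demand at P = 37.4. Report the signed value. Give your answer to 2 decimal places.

-1.87

At P = 37.4, Q = 377.295.
dQ/dP = −0.05·2448e^(−0.05P) = −0.05Q = -18.865.
ε = (dQ/dP)(P/Q) = (-18.865)(37.4/377.295).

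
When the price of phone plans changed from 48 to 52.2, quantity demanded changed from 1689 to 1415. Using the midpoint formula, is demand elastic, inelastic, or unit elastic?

elastic

Arc ε ≈ -2.106.
|ε| = 2.11 > 1.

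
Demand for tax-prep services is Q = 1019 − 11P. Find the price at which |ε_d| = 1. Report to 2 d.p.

46.32

For linear demand Q = a − bP, ε = −bP/(a − bP). |ε| = 1 when bP = a − bP, i.e. P = a/(2b).
P = 1019/(2·11) = 1019/22 = 46.3182.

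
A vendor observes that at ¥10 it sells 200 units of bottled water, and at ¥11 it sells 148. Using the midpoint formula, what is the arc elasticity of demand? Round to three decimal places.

ΔQ = 148 − 200 = -52; ΔP = 11 − 10 = 1.
Midpoints: P̄ = 10.50, Q̄ = 174.0.
ε = (ΔQ/ΔP)(P̄/Q̄) = (-52/1)(10.50/174.0).

-3.138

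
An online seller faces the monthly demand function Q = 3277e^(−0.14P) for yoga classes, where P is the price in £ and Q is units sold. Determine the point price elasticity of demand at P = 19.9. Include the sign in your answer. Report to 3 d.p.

-2.786

At P = 19.9, Q = 202.084.
dQ/dP = −0.14·3277e^(−0.14P) = −0.14Q = -28.292.
ε = (dQ/dP)(P/Q) = (-28.292)(19.9/202.084).
|ε| > 1, so demand is elastic at this price.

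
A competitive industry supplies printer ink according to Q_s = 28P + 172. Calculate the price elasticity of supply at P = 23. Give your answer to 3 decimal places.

0.789

At P = 23, Q_s = 816.
dQ_s/dP = 28.
ε_s = (dQ_s/dP)(P/Q_s) = (28)(23/816).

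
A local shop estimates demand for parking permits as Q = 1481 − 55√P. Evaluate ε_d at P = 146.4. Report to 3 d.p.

-0.408

At P = 146.4, Q = 815.523.
dQ/dP = −55/(2√P) = -2.273.
ε = (dQ/dP)(P/Q) = (-2.273)(146.4/815.523).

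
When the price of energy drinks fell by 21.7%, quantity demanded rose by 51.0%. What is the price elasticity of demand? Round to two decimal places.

-2.35

ε = %ΔQ / %ΔP = (51.0)/(-21.7) = -2.350.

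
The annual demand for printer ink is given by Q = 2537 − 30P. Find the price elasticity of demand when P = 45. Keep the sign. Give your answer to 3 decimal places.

At P = 45, Q = 1187.
dQ/dP = −30.
ε = (dQ/dP)(P/Q) = (-30)(45/1187).
|ε| > 1, so demand is elastic at this price.

-1.137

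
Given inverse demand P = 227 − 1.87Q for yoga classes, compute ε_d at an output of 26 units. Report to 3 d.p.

At Q = 26, P = 227 − 1.87(26) = 178.38.
dP/dQ = −1.87, so dQ/dP = 1/(−1.87) = -0.535.
ε = (dQ/dP)(P/Q) = (-0.535)(178.38/26).

-3.669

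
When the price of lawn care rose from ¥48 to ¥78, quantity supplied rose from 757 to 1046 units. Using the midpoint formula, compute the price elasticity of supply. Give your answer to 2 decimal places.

ΔQ = 1046 − 757 = 289; ΔP = 78 − 48 = 30.
Midpoints: P̄ = 63.00, Q̄ = 901.5.
ε_s = (ΔQ/ΔP)(P̄/Q̄) = (289/30)(63.00/901.5).

0.67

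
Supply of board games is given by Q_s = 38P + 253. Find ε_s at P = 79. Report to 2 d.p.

0.92

At P = 79, Q_s = 3255.
dQ_s/dP = 38.
ε_s = (dQ_s/dP)(P/Q_s) = (38)(79/3255).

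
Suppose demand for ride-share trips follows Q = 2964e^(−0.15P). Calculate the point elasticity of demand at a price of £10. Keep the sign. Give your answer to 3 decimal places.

-1.500

At P = 10, Q = 661.358.
dQ/dP = −0.15·2964e^(−0.15P) = −0.15Q = -99.204.
ε = (dQ/dP)(P/Q) = (-99.204)(10/661.358).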